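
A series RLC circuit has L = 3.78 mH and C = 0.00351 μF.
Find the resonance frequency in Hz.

Step 1 — Resonance condition Im(Z)=0 gives ω₀ = 1/√(LC).
Step 2 — ω₀ = 1/√(0.00378·3.51e-09) = 2.745e+05 rad/s.
Step 3 — f₀ = ω₀/(2π) = 4.369e+04 Hz.

f₀ = 4.369e+04 Hz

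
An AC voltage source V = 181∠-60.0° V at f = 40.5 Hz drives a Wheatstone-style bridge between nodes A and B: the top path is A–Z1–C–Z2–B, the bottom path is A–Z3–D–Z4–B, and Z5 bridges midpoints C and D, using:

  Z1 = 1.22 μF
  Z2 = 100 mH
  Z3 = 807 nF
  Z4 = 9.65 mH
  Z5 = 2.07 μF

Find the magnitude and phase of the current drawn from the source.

Step 1 — Angular frequency: ω = 2π·f = 2π·40.5 = 254.5 rad/s.
Step 2 — Component impedances:
  Z1: Z = 1/(jωC) = -j/(ω·C) = 0 - j3221 Ω
  Z2: Z = jωL = j·254.5·0.1 = 0 + j25.45 Ω
  Z3: Z = 1/(jωC) = -j/(ω·C) = 0 - j4870 Ω
  Z4: Z = jωL = j·254.5·0.00965 = 0 + j2.456 Ω
  Z5: Z = 1/(jωC) = -j/(ω·C) = 0 - j1898 Ω
Step 3 — Bridge requires nodal analysis (the Z5 bridge couples midpoints C and D, so the two paths cannot be reduced to a simple series/parallel combination). Setting node B to ground and injecting 1 A at node A, the 3-node admittance system at A, C, D solves to V_A = Z_AB = 0 - j1929 Ω = 1929∠-90.0° Ω.
Step 4 — Source phasor: V = 181∠-60.0° V = 90.5 - j156.8 V.
Step 5 — Ohm's law: I = V / Z_total = (90.5 - j156.8) / (0 - j1929) = 0.08126 + j0.04692 A.
Step 6 — Convert to polar: |I| = 0.09383 A, ∠I = 30.0°.

I = 0.09383∠30.0° A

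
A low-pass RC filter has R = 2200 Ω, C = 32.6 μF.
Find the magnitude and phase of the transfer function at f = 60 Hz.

Step 1 — Angular frequency: ω = 2π·60 = 377 rad/s.
Step 2 — Transfer function: H(jω) = 1/(1 + jωRC).
Step 3 — Denominator: 1 + jωRC = 1 + j·377·2200·3.26e-05 = 1 + j27.04.
Step 4 — H = 0.001366 - j0.03693.
Step 5 — Magnitude: |H| = 0.03696 (-28.6 dB); phase: φ = -87.9°.

|H| = 0.03696 (-28.6 dB), φ = -87.9°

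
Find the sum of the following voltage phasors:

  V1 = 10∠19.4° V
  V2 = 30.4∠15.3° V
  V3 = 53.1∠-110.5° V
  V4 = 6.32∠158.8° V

Step 1 — Convert each phasor to rectangular form:
  V1 = 10·(cos(19.4°) + j·sin(19.4°)) = 9.432 + j3.322 V
  V2 = 30.4·(cos(15.3°) + j·sin(15.3°)) = 29.32 + j8.022 V
  V3 = 53.1·(cos(-110.5°) + j·sin(-110.5°)) = -18.6 - j49.74 V
  V4 = 6.32·(cos(158.8°) + j·sin(158.8°)) = -5.892 + j2.285 V
Step 2 — Sum components: V_total = 14.27 - j36.11 V.
Step 3 — Convert to polar: |V_total| = 38.82 V, ∠V_total = -68.4°.

V_total = 38.82∠-68.4° V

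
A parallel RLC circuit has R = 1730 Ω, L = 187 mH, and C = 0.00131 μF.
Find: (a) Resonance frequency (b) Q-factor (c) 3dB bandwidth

Step 1 — Resonance: ω₀ = 1/√(LC) = 1/√(0.187·1.31e-09) = 6.389e+04 rad/s.
Step 2 — f₀ = ω₀/(2π) = 1.017e+04 Hz.
Step 3 — Parallel Q: Q = R/(ω₀L) = 1730/(6.389e+04·0.187) = 0.1448.
Step 4 — Bandwidth: Δω = ω₀/Q = 4.412e+05 rad/s; BW = Δω/(2π) = 7.023e+04 Hz.

(a) f₀ = 1.017e+04 Hz  (b) Q = 0.1448  (c) BW = 7.023e+04 Hz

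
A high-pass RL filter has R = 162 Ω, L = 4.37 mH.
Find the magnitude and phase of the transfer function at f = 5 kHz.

Step 1 — Angular frequency: ω = 2π·5000 = 3.142e+04 rad/s.
Step 2 — Transfer function: H(jω) = jωL/(R + jωL).
Step 3 — Numerator jωL = j·137.3; denominator R + jωL = 162 + j137.3.
Step 4 — H = 0.418 + j0.4932.
Step 5 — Magnitude: |H| = 0.6465 (-3.8 dB); phase: φ = 49.7°.

|H| = 0.6465 (-3.8 dB), φ = 49.7°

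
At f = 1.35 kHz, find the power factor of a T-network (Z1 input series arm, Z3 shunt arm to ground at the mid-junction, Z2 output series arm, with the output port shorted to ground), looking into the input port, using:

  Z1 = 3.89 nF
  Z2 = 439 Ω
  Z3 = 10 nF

Step 1 — Angular frequency: ω = 2π·f = 2π·1350 = 8482 rad/s.
Step 2 — Component impedances:
  Z1: Z = 1/(jωC) = -j/(ω·C) = 0 - j3.031e+04 Ω
  Z2: Z = R = 439 Ω
  Z3: Z = 1/(jωC) = -j/(ω·C) = 0 - j1.179e+04 Ω
Step 3 — With the output port shorted to ground, the output series arm Z2 runs from the junction to ground; the shunt arm Z3 also runs from the junction to ground. They appear in parallel: Z3 || Z2 = 438.4 - j16.32 Ω.
Step 4 — Series with input arm Z1: Z_in = Z1 + (Z3 || Z2) = 438.4 - j3.032e+04 Ω = 3.033e+04∠-89.2° Ω.
Step 5 — Power factor: PF = cos(φ) = Re(Z)/|Z| = 438.39/30326 = 0.01446.
Step 6 — Type: Im(Z) = -3.032e+04 ⇒ leading (phase φ = -89.2°).

PF = 0.01446 (leading, φ = -89.2°)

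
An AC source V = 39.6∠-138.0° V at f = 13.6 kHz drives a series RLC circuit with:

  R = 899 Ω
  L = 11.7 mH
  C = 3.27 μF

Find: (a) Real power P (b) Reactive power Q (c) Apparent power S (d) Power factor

Step 1 — Angular frequency: ω = 2π·f = 2π·1.36e+04 = 8.545e+04 rad/s.
Step 2 — Component impedances:
  R: Z = R = 899 Ω
  L: Z = jωL = j·8.545e+04·0.0117 = 0 + j999.8 Ω
  C: Z = 1/(jωC) = -j/(ω·C) = 0 - j3.579 Ω
Step 3 — Series combination: Z_total = R + L + C = 899 + j996.2 Ω = 1342∠47.9° Ω.
Step 4 — Source phasor: V = 39.6∠-138.0° V = -29.43 - j26.5 V.
Step 5 — Current: I = V / Z = -0.02935 + j0.003052 A = 0.02951∠174.1° A.
Step 6 — Complex power: S = V·I* = 0.7829 + j0.8676 VA.
Step 7 — Real power: P = Re(S) = 0.7829 W.
Step 8 — Reactive power: Q = Im(S) = 0.8676 VAR.
Step 9 — Apparent power: |S| = 1.169 VA.
Step 10 — Power factor: PF = P/|S| = 0.67 (lagging).

(a) P = 0.7829 W  (b) Q = 0.8676 VAR  (c) S = 1.169 VA  (d) PF = 0.67 (lagging)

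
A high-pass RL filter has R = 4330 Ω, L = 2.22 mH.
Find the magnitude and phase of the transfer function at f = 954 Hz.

Step 1 — Angular frequency: ω = 2π·954 = 5994 rad/s.
Step 2 — Transfer function: H(jω) = jωL/(R + jωL).
Step 3 — Numerator jωL = j·13.31; denominator R + jωL = 4330 + j13.31.
Step 4 — H = 9.445e-06 + j0.003073.
Step 5 — Magnitude: |H| = 0.003073 (-50.2 dB); phase: φ = 89.8°.

|H| = 0.003073 (-50.2 dB), φ = 89.8°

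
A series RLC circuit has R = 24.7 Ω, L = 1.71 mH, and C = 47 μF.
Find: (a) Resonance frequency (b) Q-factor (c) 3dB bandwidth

Step 1 — Resonance condition Im(Z)=0 gives ω₀ = 1/√(LC).
Step 2 — ω₀ = 1/√(0.00171·4.7e-05) = 3527 rad/s.
Step 3 — f₀ = ω₀/(2π) = 561.4 Hz.
Step 4 — Series Q: Q = ω₀L/R = 3527·0.00171/24.7 = 0.2442.
Step 5 — 3dB bandwidth: Δω = ω₀/Q = 1.444e+04 rad/s; BW = Δω/(2π) = 2299 Hz.

(a) f₀ = 561.4 Hz  (b) Q = 0.2442  (c) BW = 2299 Hz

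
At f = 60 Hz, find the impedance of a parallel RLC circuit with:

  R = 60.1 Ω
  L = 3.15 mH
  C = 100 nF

Step 1 — Angular frequency: ω = 2π·f = 2π·60 = 377 rad/s.
Step 2 — Component impedances:
  R: Z = R = 60.1 Ω
  L: Z = jωL = j·377·0.00315 = 0 + j1.188 Ω
  C: Z = 1/(jωC) = -j/(ω·C) = 0 - j2.653e+04 Ω
Step 3 — Parallel combination: 1/Z_total = 1/R + 1/L + 1/C; Z_total = 0.02346 + j1.187 Ω = 1.187∠88.9° Ω.

Z = 0.02346 + j1.187 Ω = 1.187∠88.9° Ω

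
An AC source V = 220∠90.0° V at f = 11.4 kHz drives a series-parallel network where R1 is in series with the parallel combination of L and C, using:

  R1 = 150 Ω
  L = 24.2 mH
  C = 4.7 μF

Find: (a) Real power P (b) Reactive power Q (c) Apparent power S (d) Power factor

Step 1 — Angular frequency: ω = 2π·f = 2π·1.14e+04 = 7.163e+04 rad/s.
Step 2 — Component impedances:
  R1: Z = R = 150 Ω
  L: Z = jωL = j·7.163e+04·0.0242 = 0 + j1733 Ω
  C: Z = 1/(jωC) = -j/(ω·C) = 0 - j2.97 Ω
Step 3 — Parallel branch: L || C = 1/(1/L + 1/C) = 0 - j2.976 Ω.
Step 4 — Series with R1: Z_total = R1 + (L || C) = 150 - j2.976 Ω = 150∠-1.1° Ω.
Step 5 — Source phasor: V = 220∠90.0° V = 0 + j220 V.
Step 6 — Current: I = V / Z = -0.02908 + j1.466 A = 1.466∠91.1° A.
Step 7 — Complex power: S = V·I* = 322.5 - j6.398 VA.
Step 8 — Real power: P = Re(S) = 322.5 W.
Step 9 — Reactive power: Q = Im(S) = -6.398 VAR.
Step 10 — Apparent power: |S| = 322.6 VA.
Step 11 — Power factor: PF = P/|S| = 0.9998 (leading).

(a) P = 322.5 W  (b) Q = -6.398 VAR  (c) S = 322.6 VA  (d) PF = 0.9998 (leading)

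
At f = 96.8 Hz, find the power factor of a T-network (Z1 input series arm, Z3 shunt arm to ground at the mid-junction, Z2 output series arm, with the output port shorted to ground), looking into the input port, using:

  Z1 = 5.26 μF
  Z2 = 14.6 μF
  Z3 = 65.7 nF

Step 1 — Angular frequency: ω = 2π·f = 2π·96.8 = 608.2 rad/s.
Step 2 — Component impedances:
  Z1: Z = 1/(jωC) = -j/(ω·C) = 0 - j312.6 Ω
  Z2: Z = 1/(jωC) = -j/(ω·C) = 0 - j112.6 Ω
  Z3: Z = 1/(jωC) = -j/(ω·C) = 0 - j2.503e+04 Ω
Step 3 — With the output port shorted to ground, the output series arm Z2 runs from the junction to ground; the shunt arm Z3 also runs from the junction to ground. They appear in parallel: Z3 || Z2 = 0 - j112.1 Ω.
Step 4 — Series with input arm Z1: Z_in = Z1 + (Z3 || Z2) = 0 - j424.7 Ω = 424.7∠-90.0° Ω.
Step 5 — Power factor: PF = cos(φ) = Re(Z)/|Z| = 0/424.7 = 0.
Step 6 — Type: Im(Z) = -424.7 ⇒ leading (phase φ = -90.0°).

PF = 0 (leading, φ = -90.0°)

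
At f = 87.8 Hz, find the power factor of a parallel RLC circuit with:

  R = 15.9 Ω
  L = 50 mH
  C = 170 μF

Step 1 — Angular frequency: ω = 2π·f = 2π·87.8 = 551.7 rad/s.
Step 2 — Component impedances:
  R: Z = R = 15.9 Ω
  L: Z = jωL = j·551.7·0.05 = 0 + j27.58 Ω
  C: Z = 1/(jωC) = -j/(ω·C) = 0 - j10.66 Ω
Step 3 — Parallel combination: 1/Z_total = 1/R + 1/L + 1/C; Z_total = 8.657 - j7.919 Ω = 11.73∠-42.4° Ω.
Step 4 — Power factor: PF = cos(φ) = Re(Z)/|Z| = 8.6569/11.732 = 0.7379.
Step 5 — Type: Im(Z) = -7.919 ⇒ leading (phase φ = -42.4°).

PF = 0.7379 (leading, φ = -42.4°)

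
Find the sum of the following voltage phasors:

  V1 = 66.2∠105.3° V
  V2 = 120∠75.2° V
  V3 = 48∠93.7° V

Step 1 — Convert each phasor to rectangular form:
  V1 = 66.2·(cos(105.3°) + j·sin(105.3°)) = -17.47 + j63.85 V
  V2 = 120·(cos(75.2°) + j·sin(75.2°)) = 30.65 + j116 V
  V3 = 48·(cos(93.7°) + j·sin(93.7°)) = -3.098 + j47.9 V
Step 2 — Sum components: V_total = 10.09 + j227.8 V.
Step 3 — Convert to polar: |V_total| = 228 V, ∠V_total = 87.5°.

V_total = 228∠87.5° V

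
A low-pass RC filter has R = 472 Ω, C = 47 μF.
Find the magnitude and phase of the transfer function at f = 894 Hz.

Step 1 — Angular frequency: ω = 2π·894 = 5617 rad/s.
Step 2 — Transfer function: H(jω) = 1/(1 + jωRC).
Step 3 — Denominator: 1 + jωRC = 1 + j·5617·472·4.7e-05 = 1 + j124.6.
Step 4 — H = 6.44e-05 - j0.008024.
Step 5 — Magnitude: |H| = 0.008025 (-41.9 dB); phase: φ = -89.5°.

|H| = 0.008025 (-41.9 dB), φ = -89.5°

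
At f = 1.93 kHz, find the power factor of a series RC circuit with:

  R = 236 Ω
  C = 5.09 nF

Step 1 — Angular frequency: ω = 2π·f = 2π·1930 = 1.213e+04 rad/s.
Step 2 — Component impedances:
  R: Z = R = 236 Ω
  C: Z = 1/(jωC) = -j/(ω·C) = 0 - j1.62e+04 Ω
Step 3 — Series combination: Z_total = R + C = 236 - j1.62e+04 Ω = 1.62e+04∠-89.2° Ω.
Step 4 — Power factor: PF = cos(φ) = Re(Z)/|Z| = 236/1.62e+04 = 0.01457.
Step 5 — Type: Im(Z) = -1.62e+04 ⇒ leading (phase φ = -89.2°).

PF = 0.01457 (leading, φ = -89.2°)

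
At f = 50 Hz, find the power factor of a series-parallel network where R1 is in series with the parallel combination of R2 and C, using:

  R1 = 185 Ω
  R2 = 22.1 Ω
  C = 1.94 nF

Step 1 — Angular frequency: ω = 2π·f = 2π·50 = 314.2 rad/s.
Step 2 — Component impedances:
  R1: Z = R = 185 Ω
  R2: Z = R = 22.1 Ω
  C: Z = 1/(jωC) = -j/(ω·C) = 0 - j1.641e+06 Ω
Step 3 — Parallel branch: R2 || C = 1/(1/R2 + 1/C) = 22.1 - j0.0002977 Ω.
Step 4 — Series with R1: Z_total = R1 + (R2 || C) = 207.1 - j0.0002977 Ω = 207.1∠-0.0° Ω.
Step 5 — Power factor: PF = cos(φ) = Re(Z)/|Z| = 207.1/207.1 = 1.
Step 6 — Type: Im(Z) = -0.0002977 ⇒ leading (phase φ = -0.0°).

PF = 1 (leading, φ = -0.0°)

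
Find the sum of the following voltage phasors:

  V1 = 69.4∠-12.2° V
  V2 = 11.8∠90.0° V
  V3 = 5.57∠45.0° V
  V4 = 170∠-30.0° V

Step 1 — Convert each phasor to rectangular form:
  V1 = 69.4·(cos(-12.2°) + j·sin(-12.2°)) = 67.83 - j14.67 V
  V2 = 11.8·(cos(90.0°) + j·sin(90.0°)) = 0 + j11.8 V
  V3 = 5.57·(cos(45.0°) + j·sin(45.0°)) = 3.939 + j3.939 V
  V4 = 170·(cos(-30.0°) + j·sin(-30.0°)) = 147.2 - j85 V
Step 2 — Sum components: V_total = 219 - j83.93 V.
Step 3 — Convert to polar: |V_total| = 234.5 V, ∠V_total = -21.0°.

V_total = 234.5∠-21.0° V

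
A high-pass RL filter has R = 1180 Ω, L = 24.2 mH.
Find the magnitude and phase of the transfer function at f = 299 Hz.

Step 1 — Angular frequency: ω = 2π·299 = 1879 rad/s.
Step 2 — Transfer function: H(jω) = jωL/(R + jωL).
Step 3 — Numerator jωL = j·45.46; denominator R + jωL = 1180 + j45.46.
Step 4 — H = 0.001482 + j0.03847.
Step 5 — Magnitude: |H| = 0.0385 (-28.3 dB); phase: φ = 87.8°.

|H| = 0.0385 (-28.3 dB), φ = 87.8°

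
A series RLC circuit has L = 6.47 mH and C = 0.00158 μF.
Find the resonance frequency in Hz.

Step 1 — Resonance condition Im(Z)=0 gives ω₀ = 1/√(LC).
Step 2 — ω₀ = 1/√(0.00647·1.58e-09) = 3.128e+05 rad/s.
Step 3 — f₀ = ω₀/(2π) = 4.978e+04 Hz.

f₀ = 4.978e+04 Hz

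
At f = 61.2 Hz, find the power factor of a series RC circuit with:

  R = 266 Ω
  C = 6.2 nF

Step 1 — Angular frequency: ω = 2π·f = 2π·61.2 = 384.5 rad/s.
Step 2 — Component impedances:
  R: Z = R = 266 Ω
  C: Z = 1/(jωC) = -j/(ω·C) = 0 - j4.194e+05 Ω
Step 3 — Series combination: Z_total = R + C = 266 - j4.194e+05 Ω = 4.194e+05∠-90.0° Ω.
Step 4 — Power factor: PF = cos(φ) = Re(Z)/|Z| = 266/4.194e+05 = 0.0006342.
Step 5 — Type: Im(Z) = -4.194e+05 ⇒ leading (phase φ = -90.0°).

PF = 0.0006342 (leading, φ = -90.0°)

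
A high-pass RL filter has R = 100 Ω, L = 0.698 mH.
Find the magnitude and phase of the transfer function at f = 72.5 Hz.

Step 1 — Angular frequency: ω = 2π·72.5 = 455.5 rad/s.
Step 2 — Transfer function: H(jω) = jωL/(R + jωL).
Step 3 — Numerator jωL = j·0.318; denominator R + jωL = 100 + j0.318.
Step 4 — H = 1.011e-05 + j0.00318.
Step 5 — Magnitude: |H| = 0.00318 (-50.0 dB); phase: φ = 89.8°.

|H| = 0.00318 (-50.0 dB), φ = 89.8°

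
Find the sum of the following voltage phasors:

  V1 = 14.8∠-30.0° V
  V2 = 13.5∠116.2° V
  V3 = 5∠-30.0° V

Step 1 — Convert each phasor to rectangular form:
  V1 = 14.8·(cos(-30.0°) + j·sin(-30.0°)) = 12.82 - j7.4 V
  V2 = 13.5·(cos(116.2°) + j·sin(116.2°)) = -5.96 + j12.11 V
  V3 = 5·(cos(-30.0°) + j·sin(-30.0°)) = 4.33 - j2.5 V
Step 2 — Sum components: V_total = 11.19 + j2.213 V.
Step 3 — Convert to polar: |V_total| = 11.4 V, ∠V_total = 11.2°.

V_total = 11.4∠11.2° V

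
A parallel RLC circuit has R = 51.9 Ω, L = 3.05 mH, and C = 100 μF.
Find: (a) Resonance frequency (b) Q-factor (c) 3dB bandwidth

Step 1 — Resonance: ω₀ = 1/√(LC) = 1/√(0.00305·0.0001) = 1811 rad/s.
Step 2 — f₀ = ω₀/(2π) = 288.2 Hz.
Step 3 — Parallel Q: Q = R/(ω₀L) = 51.9/(1811·0.00305) = 9.398.
Step 4 — Bandwidth: Δω = ω₀/Q = 192.7 rad/s; BW = Δω/(2π) = 30.67 Hz.

(a) f₀ = 288.2 Hz  (b) Q = 9.398  (c) BW = 30.67 Hz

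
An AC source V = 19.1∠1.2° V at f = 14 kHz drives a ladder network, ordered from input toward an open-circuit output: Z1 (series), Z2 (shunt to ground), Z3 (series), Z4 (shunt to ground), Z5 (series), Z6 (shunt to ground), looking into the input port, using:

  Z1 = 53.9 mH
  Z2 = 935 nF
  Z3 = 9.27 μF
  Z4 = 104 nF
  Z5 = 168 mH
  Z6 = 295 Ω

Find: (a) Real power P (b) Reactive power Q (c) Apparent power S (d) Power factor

Step 1 — Angular frequency: ω = 2π·f = 2π·1.4e+04 = 8.796e+04 rad/s.
Step 2 — Component impedances:
  Z1: Z = jωL = j·8.796e+04·0.0539 = 0 + j4741 Ω
  Z2: Z = 1/(jωC) = -j/(ω·C) = 0 - j12.16 Ω
  Z3: Z = 1/(jωC) = -j/(ω·C) = 0 - j1.226 Ω
  Z4: Z = 1/(jωC) = -j/(ω·C) = 0 - j109.3 Ω
  Z5: Z = jωL = j·8.796e+04·0.168 = 0 + j1.478e+04 Ω
  Z6: Z = R = 295 Ω
Step 3 — Ladder network (open output): work backward from the far end, alternating series and parallel combinations. Z_in = 0.0001587 + j4730 Ω = 4730∠90.0° Ω.
Step 4 — Source phasor: V = 19.1∠1.2° V = 19.1 + j0.4 V.
Step 5 — Current: I = V / Z = 8.456e-05 - j0.004037 A = 0.004038∠-88.8° A.
Step 6 — Complex power: S = V·I* = 2.587e-09 + j0.07712 VA.
Step 7 — Real power: P = Re(S) = 2.587e-09 W.
Step 8 — Reactive power: Q = Im(S) = 0.07712 VAR.
Step 9 — Apparent power: |S| = 0.07712 VA.
Step 10 — Power factor: PF = P/|S| = 3.355e-08 (lagging).

(a) P = 2.587e-09 W  (b) Q = 0.07712 VAR  (c) S = 0.07712 VA  (d) PF = 3.355e-08 (lagging)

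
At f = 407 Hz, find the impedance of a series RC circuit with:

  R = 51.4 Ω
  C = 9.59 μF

Step 1 — Angular frequency: ω = 2π·f = 2π·407 = 2557 rad/s.
Step 2 — Component impedances:
  R: Z = R = 51.4 Ω
  C: Z = 1/(jωC) = -j/(ω·C) = 0 - j40.78 Ω
Step 3 — Series combination: Z_total = R + C = 51.4 - j40.78 Ω = 65.61∠-38.4° Ω.

Z = 51.4 - j40.78 Ω = 65.61∠-38.4° Ω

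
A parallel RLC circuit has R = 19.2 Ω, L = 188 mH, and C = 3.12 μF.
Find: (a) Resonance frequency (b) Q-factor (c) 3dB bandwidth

Step 1 — Resonance: ω₀ = 1/√(LC) = 1/√(0.188·3.12e-06) = 1306 rad/s.
Step 2 — f₀ = ω₀/(2π) = 207.8 Hz.
Step 3 — Parallel Q: Q = R/(ω₀L) = 19.2/(1306·0.188) = 0.07822.
Step 4 — Bandwidth: Δω = ω₀/Q = 1.669e+04 rad/s; BW = Δω/(2π) = 2657 Hz.

(a) f₀ = 207.8 Hz  (b) Q = 0.07822  (c) BW = 2657 Hz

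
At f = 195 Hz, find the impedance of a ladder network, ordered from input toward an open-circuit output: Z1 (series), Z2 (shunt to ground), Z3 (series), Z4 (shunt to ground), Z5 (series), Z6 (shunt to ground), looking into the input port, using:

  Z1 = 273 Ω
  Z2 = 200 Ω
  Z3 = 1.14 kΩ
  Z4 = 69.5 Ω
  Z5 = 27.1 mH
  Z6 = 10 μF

Step 1 — Angular frequency: ω = 2π·f = 2π·195 = 1225 rad/s.
Step 2 — Component impedances:
  Z1: Z = R = 273 Ω
  Z2: Z = R = 200 Ω
  Z3: Z = R = 1140 Ω
  Z4: Z = R = 69.5 Ω
  Z5: Z = jωL = j·1225·0.0271 = 0 + j33.2 Ω
  Z6: Z = 1/(jωC) = -j/(ω·C) = 0 - j81.62 Ω
Step 3 — Ladder network (open output): work backward from the far end, alternating series and parallel combinations. Z_in = 443.7 - j0.7017 Ω = 443.7∠-0.1° Ω.

Z = 443.7 - j0.7017 Ω = 443.7∠-0.1° Ω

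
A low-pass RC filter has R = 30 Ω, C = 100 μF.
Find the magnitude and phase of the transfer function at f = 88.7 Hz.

Step 1 — Angular frequency: ω = 2π·88.7 = 557.3 rad/s.
Step 2 — Transfer function: H(jω) = 1/(1 + jωRC).
Step 3 — Denominator: 1 + jωRC = 1 + j·557.3·30·0.0001 = 1 + j1.672.
Step 4 — H = 0.2635 - j0.4405.
Step 5 — Magnitude: |H| = 0.5133 (-5.8 dB); phase: φ = -59.1°.

|H| = 0.5133 (-5.8 dB), φ = -59.1°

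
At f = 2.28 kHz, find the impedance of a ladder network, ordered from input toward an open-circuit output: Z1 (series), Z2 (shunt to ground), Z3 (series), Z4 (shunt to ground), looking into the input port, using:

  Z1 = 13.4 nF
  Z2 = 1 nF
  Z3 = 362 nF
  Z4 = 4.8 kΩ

Step 1 — Angular frequency: ω = 2π·f = 2π·2280 = 1.433e+04 rad/s.
Step 2 — Component impedances:
  Z1: Z = 1/(jωC) = -j/(ω·C) = 0 - j5209 Ω
  Z2: Z = 1/(jωC) = -j/(ω·C) = 0 - j6.98e+04 Ω
  Z3: Z = 1/(jωC) = -j/(ω·C) = 0 - j192.8 Ω
  Z4: Z = R = 4800 Ω
Step 3 — Ladder network (open output): work backward from the far end, alternating series and parallel combinations. Z_in = 4751 - j5727 Ω = 7442∠-50.3° Ω.

Z = 4751 - j5727 Ω = 7442∠-50.3° Ω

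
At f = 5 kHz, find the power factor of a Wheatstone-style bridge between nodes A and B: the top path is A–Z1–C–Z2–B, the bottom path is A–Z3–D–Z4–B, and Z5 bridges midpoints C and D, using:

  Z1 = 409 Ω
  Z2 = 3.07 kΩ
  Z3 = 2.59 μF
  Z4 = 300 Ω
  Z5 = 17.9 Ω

Step 1 — Angular frequency: ω = 2π·f = 2π·5000 = 3.142e+04 rad/s.
Step 2 — Component impedances:
  Z1: Z = R = 409 Ω
  Z2: Z = R = 3070 Ω
  Z3: Z = 1/(jωC) = -j/(ω·C) = 0 - j12.29 Ω
  Z4: Z = R = 300 Ω
  Z5: Z = R = 17.9 Ω
Step 3 — Bridge requires nodal analysis (the Z5 bridge couples midpoints C and D, so the two paths cannot be reduced to a simple series/parallel combination). Setting node B to ground and injecting 1 A at node A, the 3-node admittance system at A, C, D solves to V_A = Z_AB = 273.8 - j12.19 Ω = 274.1∠-2.5° Ω.
Step 4 — Power factor: PF = cos(φ) = Re(Z)/|Z| = 273.78/274.05 = 0.999.
Step 5 — Type: Im(Z) = -12.19 ⇒ leading (phase φ = -2.5°).

PF = 0.999 (leading, φ = -2.5°)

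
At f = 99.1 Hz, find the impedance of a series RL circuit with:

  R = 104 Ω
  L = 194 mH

Step 1 — Angular frequency: ω = 2π·f = 2π·99.1 = 622.7 rad/s.
Step 2 — Component impedances:
  R: Z = R = 104 Ω
  L: Z = jωL = j·622.7·0.194 = 0 + j120.8 Ω
Step 3 — Series combination: Z_total = R + L = 104 + j120.8 Ω = 159.4∠49.3° Ω.

Z = 104 + j120.8 Ω = 159.4∠49.3° Ω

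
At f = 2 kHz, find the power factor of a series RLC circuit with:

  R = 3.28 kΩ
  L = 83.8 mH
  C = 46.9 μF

Step 1 — Angular frequency: ω = 2π·f = 2π·2000 = 1.257e+04 rad/s.
Step 2 — Component impedances:
  R: Z = R = 3280 Ω
  L: Z = jωL = j·1.257e+04·0.0838 = 0 + j1053 Ω
  C: Z = 1/(jωC) = -j/(ω·C) = 0 - j1.697 Ω
Step 3 — Series combination: Z_total = R + L + C = 3280 + j1051 Ω = 3444∠17.8° Ω.
Step 4 — Power factor: PF = cos(φ) = Re(Z)/|Z| = 3280/3444.4 = 0.9523.
Step 5 — Type: Im(Z) = 1051 ⇒ lagging (phase φ = 17.8°).

PF = 0.9523 (lagging, φ = 17.8°)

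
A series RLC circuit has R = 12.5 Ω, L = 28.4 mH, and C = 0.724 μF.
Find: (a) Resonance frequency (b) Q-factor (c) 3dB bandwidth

Step 1 — Resonance: ω₀ = 1/√(LC) = 1/√(0.0284·7.24e-07) = 6974 rad/s.
Step 2 — f₀ = ω₀/(2π) = 1110 Hz.
Step 3 — Series Q: Q = ω₀L/R = 6974·0.0284/12.5 = 15.84.
Step 4 — Bandwidth: Δω = ω₀/Q = 440.1 rad/s; BW = Δω/(2π) = 70.05 Hz.

(a) f₀ = 1110 Hz  (b) Q = 15.84  (c) BW = 70.05 Hz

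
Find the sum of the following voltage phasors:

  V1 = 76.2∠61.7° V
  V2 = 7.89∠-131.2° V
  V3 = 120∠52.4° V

Step 1 — Convert each phasor to rectangular form:
  V1 = 76.2·(cos(61.7°) + j·sin(61.7°)) = 36.13 + j67.09 V
  V2 = 7.89·(cos(-131.2°) + j·sin(-131.2°)) = -5.197 - j5.937 V
  V3 = 120·(cos(52.4°) + j·sin(52.4°)) = 73.22 + j95.07 V
Step 2 — Sum components: V_total = 104.1 + j156.2 V.
Step 3 — Convert to polar: |V_total| = 187.8 V, ∠V_total = 56.3°.

V_total = 187.8∠56.3° V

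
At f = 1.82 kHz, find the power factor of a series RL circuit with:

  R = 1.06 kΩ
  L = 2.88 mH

Step 1 — Angular frequency: ω = 2π·f = 2π·1820 = 1.144e+04 rad/s.
Step 2 — Component impedances:
  R: Z = R = 1060 Ω
  L: Z = jωL = j·1.144e+04·0.00288 = 0 + j32.93 Ω
Step 3 — Series combination: Z_total = R + L = 1060 + j32.93 Ω = 1061∠1.8° Ω.
Step 4 — Power factor: PF = cos(φ) = Re(Z)/|Z| = 1060/1060.5 = 0.9995.
Step 5 — Type: Im(Z) = 32.93 ⇒ lagging (phase φ = 1.8°).

PF = 0.9995 (lagging, φ = 1.8°)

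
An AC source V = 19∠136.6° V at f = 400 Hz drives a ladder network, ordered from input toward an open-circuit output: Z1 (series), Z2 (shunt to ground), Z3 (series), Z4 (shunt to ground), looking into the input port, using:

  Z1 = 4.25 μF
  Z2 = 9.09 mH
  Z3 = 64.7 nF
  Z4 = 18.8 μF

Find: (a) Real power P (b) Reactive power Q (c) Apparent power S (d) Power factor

Step 1 — Angular frequency: ω = 2π·f = 2π·400 = 2513 rad/s.
Step 2 — Component impedances:
  Z1: Z = 1/(jωC) = -j/(ω·C) = 0 - j93.62 Ω
  Z2: Z = jωL = j·2513·0.00909 = 0 + j22.85 Ω
  Z3: Z = 1/(jωC) = -j/(ω·C) = 0 - j6150 Ω
  Z4: Z = 1/(jωC) = -j/(ω·C) = 0 - j21.16 Ω
Step 3 — Ladder network (open output): work backward from the far end, alternating series and parallel combinations. Z_in = 0 - j70.69 Ω = 70.69∠-90.0° Ω.
Step 4 — Source phasor: V = 19∠136.6° V = -13.8 + j13.05 V.
Step 5 — Current: I = V / Z = -0.1847 - j0.1953 A = 0.2688∠-133.4° A.
Step 6 — Complex power: S = V·I* = 0 - j5.107 VA.
Step 7 — Real power: P = Re(S) = 0 W.
Step 8 — Reactive power: Q = Im(S) = -5.107 VAR.
Step 9 — Apparent power: |S| = 5.107 VA.
Step 10 — Power factor: PF = P/|S| = 0 (leading).

(a) P = 0 W  (b) Q = -5.107 VAR  (c) S = 5.107 VA  (d) PF = 0 (leading)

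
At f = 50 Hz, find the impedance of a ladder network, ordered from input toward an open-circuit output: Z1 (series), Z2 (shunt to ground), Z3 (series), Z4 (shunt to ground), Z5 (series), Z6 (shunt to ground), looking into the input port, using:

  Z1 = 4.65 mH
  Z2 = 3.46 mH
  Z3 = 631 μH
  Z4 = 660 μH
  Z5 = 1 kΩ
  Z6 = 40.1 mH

Step 1 — Angular frequency: ω = 2π·f = 2π·50 = 314.2 rad/s.
Step 2 — Component impedances:
  Z1: Z = jωL = j·314.2·0.00465 = 0 + j1.461 Ω
  Z2: Z = jωL = j·314.2·0.00346 = 0 + j1.087 Ω
  Z3: Z = jωL = j·314.2·0.000631 = 0 + j0.1982 Ω
  Z4: Z = jωL = j·314.2·0.00066 = 0 + j0.2073 Ω
  Z5: Z = R = 1000 Ω
  Z6: Z = jωL = j·314.2·0.0401 = 0 + j12.6 Ω
Step 3 — Ladder network (open output): work backward from the far end, alternating series and parallel combinations. Z_in = 2.28e-05 + j1.756 Ω = 1.756∠90.0° Ω.

Z = 2.28e-05 + j1.756 Ω = 1.756∠90.0° Ω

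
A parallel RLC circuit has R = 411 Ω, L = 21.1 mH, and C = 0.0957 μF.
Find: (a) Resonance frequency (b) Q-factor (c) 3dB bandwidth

Step 1 — Resonance: ω₀ = 1/√(LC) = 1/√(0.0211·9.57e-08) = 2.225e+04 rad/s.
Step 2 — f₀ = ω₀/(2π) = 3542 Hz.
Step 3 — Parallel Q: Q = R/(ω₀L) = 411/(2.225e+04·0.0211) = 0.8753.
Step 4 — Bandwidth: Δω = ω₀/Q = 2.542e+04 rad/s; BW = Δω/(2π) = 4046 Hz.

(a) f₀ = 3542 Hz  (b) Q = 0.8753  (c) BW = 4046 Hz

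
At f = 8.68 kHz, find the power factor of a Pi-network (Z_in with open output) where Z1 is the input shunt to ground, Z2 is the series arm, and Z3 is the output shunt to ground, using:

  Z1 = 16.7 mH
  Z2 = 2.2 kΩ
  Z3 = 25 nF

Step 1 — Angular frequency: ω = 2π·f = 2π·8680 = 5.454e+04 rad/s.
Step 2 — Component impedances:
  Z1: Z = jωL = j·5.454e+04·0.0167 = 0 + j910.8 Ω
  Z2: Z = R = 2200 Ω
  Z3: Z = 1/(jωC) = -j/(ω·C) = 0 - j733.4 Ω
Step 3 — With open output, the series arm Z2 and the output shunt Z3 appear in series to ground: Z2 + Z3 = 2200 - j733.4 Ω.
Step 4 — Parallel with input shunt Z1: Z_in = Z1 || (Z2 + Z3) = 374.6 + j880.6 Ω = 957∠67.0° Ω.
Step 5 — Power factor: PF = cos(φ) = Re(Z)/|Z| = 374.62/956.96 = 0.3915.
Step 6 — Type: Im(Z) = 880.6 ⇒ lagging (phase φ = 67.0°).

PF = 0.3915 (lagging, φ = 67.0°)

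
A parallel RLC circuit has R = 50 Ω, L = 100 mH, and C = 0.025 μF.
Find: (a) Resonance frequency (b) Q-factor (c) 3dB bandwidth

Step 1 — Resonance: ω₀ = 1/√(LC) = 1/√(0.1·2.5e-08) = 2e+04 rad/s.
Step 2 — f₀ = ω₀/(2π) = 3183 Hz.
Step 3 — Parallel Q: Q = R/(ω₀L) = 50/(2e+04·0.1) = 0.025.
Step 4 — Bandwidth: Δω = ω₀/Q = 8e+05 rad/s; BW = Δω/(2π) = 1.273e+05 Hz.

(a) f₀ = 3183 Hz  (b) Q = 0.025  (c) BW = 1.273e+05 Hz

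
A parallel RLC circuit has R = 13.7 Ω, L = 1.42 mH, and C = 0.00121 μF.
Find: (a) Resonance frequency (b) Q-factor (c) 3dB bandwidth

Step 1 — Resonance: ω₀ = 1/√(LC) = 1/√(0.00142·1.21e-09) = 7.629e+05 rad/s.
Step 2 — f₀ = ω₀/(2π) = 1.214e+05 Hz.
Step 3 — Parallel Q: Q = R/(ω₀L) = 13.7/(7.629e+05·0.00142) = 0.01265.
Step 4 — Bandwidth: Δω = ω₀/Q = 6.032e+07 rad/s; BW = Δω/(2π) = 9.601e+06 Hz.

(a) f₀ = 1.214e+05 Hz  (b) Q = 0.01265  (c) BW = 9.601e+06 Hz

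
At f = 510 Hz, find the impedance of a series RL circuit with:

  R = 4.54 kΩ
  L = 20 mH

Step 1 — Angular frequency: ω = 2π·f = 2π·510 = 3204 rad/s.
Step 2 — Component impedances:
  R: Z = R = 4540 Ω
  L: Z = jωL = j·3204·0.02 = 0 + j64.09 Ω
Step 3 — Series combination: Z_total = R + L = 4540 + j64.09 Ω = 4540∠0.8° Ω.

Z = 4540 + j64.09 Ω = 4540∠0.8° Ω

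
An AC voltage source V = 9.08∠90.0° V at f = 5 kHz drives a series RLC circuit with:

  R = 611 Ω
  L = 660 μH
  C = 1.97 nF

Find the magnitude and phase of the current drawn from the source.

Step 1 — Angular frequency: ω = 2π·f = 2π·5000 = 3.142e+04 rad/s.
Step 2 — Component impedances:
  R: Z = R = 611 Ω
  L: Z = jωL = j·3.142e+04·0.00066 = 0 + j20.73 Ω
  C: Z = 1/(jωC) = -j/(ω·C) = 0 - j1.616e+04 Ω
Step 3 — Series combination: Z_total = R + L + C = 611 - j1.614e+04 Ω = 1.615e+04∠-87.8° Ω.
Step 4 — Source phasor: V = 9.08∠90.0° V = 0 + j9.08 V.
Step 5 — Ohm's law: I = V / Z_total = (0 + j9.08) / (611 - j1.614e+04) = -0.0005619 + j2.127e-05 A.
Step 6 — Convert to polar: |I| = 0.0005623 A, ∠I = 177.8°.

I = 0.0005623∠177.8° A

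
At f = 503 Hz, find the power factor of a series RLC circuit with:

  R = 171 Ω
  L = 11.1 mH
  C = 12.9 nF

Step 1 — Angular frequency: ω = 2π·f = 2π·503 = 3160 rad/s.
Step 2 — Component impedances:
  R: Z = R = 171 Ω
  L: Z = jωL = j·3160·0.0111 = 0 + j35.08 Ω
  C: Z = 1/(jωC) = -j/(ω·C) = 0 - j2.453e+04 Ω
Step 3 — Series combination: Z_total = R + L + C = 171 - j2.449e+04 Ω = 2.449e+04∠-89.6° Ω.
Step 4 — Power factor: PF = cos(φ) = Re(Z)/|Z| = 171/24494 = 0.006981.
Step 5 — Type: Im(Z) = -2.449e+04 ⇒ leading (phase φ = -89.6°).

PF = 0.006981 (leading, φ = -89.6°)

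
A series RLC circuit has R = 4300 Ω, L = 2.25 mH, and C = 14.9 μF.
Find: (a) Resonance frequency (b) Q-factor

Step 1 — Resonance condition Im(Z)=0 gives ω₀ = 1/√(LC).
Step 2 — ω₀ = 1/√(0.00225·1.49e-05) = 5462 rad/s.
Step 3 — f₀ = ω₀/(2π) = 869.2 Hz.
Step 4 — Series Q: Q = ω₀L/R = 5462·0.00225/4300 = 0.002858.

(a) f₀ = 869.2 Hz  (b) Q = 0.002858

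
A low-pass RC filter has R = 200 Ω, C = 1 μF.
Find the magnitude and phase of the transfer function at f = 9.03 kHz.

Step 1 — Angular frequency: ω = 2π·9030 = 5.674e+04 rad/s.
Step 2 — Transfer function: H(jω) = 1/(1 + jωRC).
Step 3 — Denominator: 1 + jωRC = 1 + j·5.674e+04·200·1e-06 = 1 + j11.35.
Step 4 — H = 0.007706 - j0.08745.
Step 5 — Magnitude: |H| = 0.08779 (-21.1 dB); phase: φ = -85.0°.

|H| = 0.08779 (-21.1 dB), φ = -85.0°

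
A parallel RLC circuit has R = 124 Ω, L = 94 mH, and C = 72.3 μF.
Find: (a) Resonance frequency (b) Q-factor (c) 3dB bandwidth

Step 1 — Resonance: ω₀ = 1/√(LC) = 1/√(0.094·7.23e-05) = 383.6 rad/s.
Step 2 — f₀ = ω₀/(2π) = 61.05 Hz.
Step 3 — Parallel Q: Q = R/(ω₀L) = 124/(383.6·0.094) = 3.439.
Step 4 — Bandwidth: Δω = ω₀/Q = 111.5 rad/s; BW = Δω/(2π) = 17.75 Hz.

(a) f₀ = 61.05 Hz  (b) Q = 3.439  (c) BW = 17.75 Hz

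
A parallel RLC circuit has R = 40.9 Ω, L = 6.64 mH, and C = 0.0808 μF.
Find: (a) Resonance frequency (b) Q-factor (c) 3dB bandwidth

Step 1 — Resonance: ω₀ = 1/√(LC) = 1/√(0.00664·8.08e-08) = 4.317e+04 rad/s.
Step 2 — f₀ = ω₀/(2π) = 6871 Hz.
Step 3 — Parallel Q: Q = R/(ω₀L) = 40.9/(4.317e+04·0.00664) = 0.1427.
Step 4 — Bandwidth: Δω = ω₀/Q = 3.026e+05 rad/s; BW = Δω/(2π) = 4.816e+04 Hz.

(a) f₀ = 6871 Hz  (b) Q = 0.1427  (c) BW = 4.816e+04 Hz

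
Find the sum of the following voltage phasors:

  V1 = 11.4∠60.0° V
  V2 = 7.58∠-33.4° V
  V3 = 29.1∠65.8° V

Step 1 — Convert each phasor to rectangular form:
  V1 = 11.4·(cos(60.0°) + j·sin(60.0°)) = 5.7 + j9.873 V
  V2 = 7.58·(cos(-33.4°) + j·sin(-33.4°)) = 6.328 - j4.173 V
  V3 = 29.1·(cos(65.8°) + j·sin(65.8°)) = 11.93 + j26.54 V
Step 2 — Sum components: V_total = 23.96 + j32.24 V.
Step 3 — Convert to polar: |V_total| = 40.17 V, ∠V_total = 53.4°.

V_total = 40.17∠53.4° V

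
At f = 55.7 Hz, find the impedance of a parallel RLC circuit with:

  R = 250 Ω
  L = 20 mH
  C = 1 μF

Step 1 — Angular frequency: ω = 2π·f = 2π·55.7 = 350 rad/s.
Step 2 — Component impedances:
  R: Z = R = 250 Ω
  L: Z = jωL = j·350·0.02 = 0 + j6.999 Ω
  C: Z = 1/(jωC) = -j/(ω·C) = 0 - j2857 Ω
Step 3 — Parallel combination: 1/Z_total = 1/R + 1/L + 1/C; Z_total = 0.1968 + j7.011 Ω = 7.014∠88.4° Ω.

Z = 0.1968 + j7.011 Ω = 7.014∠88.4° Ω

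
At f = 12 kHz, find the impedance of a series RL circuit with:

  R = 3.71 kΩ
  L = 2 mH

Step 1 — Angular frequency: ω = 2π·f = 2π·1.2e+04 = 7.54e+04 rad/s.
Step 2 — Component impedances:
  R: Z = R = 3710 Ω
  L: Z = jωL = j·7.54e+04·0.002 = 0 + j150.8 Ω
Step 3 — Series combination: Z_total = R + L = 3710 + j150.8 Ω = 3713∠2.3° Ω.

Z = 3710 + j150.8 Ω = 3713∠2.3° Ω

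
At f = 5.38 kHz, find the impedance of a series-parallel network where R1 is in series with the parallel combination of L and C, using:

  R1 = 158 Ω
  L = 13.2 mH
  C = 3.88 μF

Step 1 — Angular frequency: ω = 2π·f = 2π·5380 = 3.38e+04 rad/s.
Step 2 — Component impedances:
  R1: Z = R = 158 Ω
  L: Z = jωL = j·3.38e+04·0.0132 = 0 + j446.2 Ω
  C: Z = 1/(jωC) = -j/(ω·C) = 0 - j7.624 Ω
Step 3 — Parallel branch: L || C = 1/(1/L + 1/C) = 0 - j7.757 Ω.
Step 4 — Series with R1: Z_total = R1 + (L || C) = 158 - j7.757 Ω = 158.2∠-2.8° Ω.

Z = 158 - j7.757 Ω = 158.2∠-2.8° Ω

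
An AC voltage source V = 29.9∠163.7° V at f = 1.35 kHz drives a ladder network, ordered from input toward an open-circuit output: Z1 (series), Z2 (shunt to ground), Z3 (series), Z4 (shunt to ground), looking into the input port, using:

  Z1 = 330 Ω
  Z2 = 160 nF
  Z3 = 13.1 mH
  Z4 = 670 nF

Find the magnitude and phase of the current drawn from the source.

Step 1 — Angular frequency: ω = 2π·f = 2π·1350 = 8482 rad/s.
Step 2 — Component impedances:
  Z1: Z = R = 330 Ω
  Z2: Z = 1/(jωC) = -j/(ω·C) = 0 - j736.8 Ω
  Z3: Z = jωL = j·8482·0.0131 = 0 + j111.1 Ω
  Z4: Z = 1/(jωC) = -j/(ω·C) = 0 - j176 Ω
Step 3 — Ladder network (open output): work backward from the far end, alternating series and parallel combinations. Z_in = 330 - j59.6 Ω = 335.3∠-10.2° Ω.
Step 4 — Source phasor: V = 29.9∠163.7° V = -28.7 + j8.392 V.
Step 5 — Ohm's law: I = V / Z_total = (-28.7 + j8.392) / (330 - j59.6) = -0.08866 + j0.009418 A.
Step 6 — Convert to polar: |I| = 0.08916 A, ∠I = 173.9°.

I = 0.08916∠173.9° A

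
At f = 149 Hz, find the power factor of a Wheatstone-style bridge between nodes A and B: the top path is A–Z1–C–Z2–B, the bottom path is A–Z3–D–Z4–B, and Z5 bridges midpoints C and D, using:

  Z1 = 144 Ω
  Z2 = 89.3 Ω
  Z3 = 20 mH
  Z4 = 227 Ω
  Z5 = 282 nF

Step 1 — Angular frequency: ω = 2π·f = 2π·149 = 936.2 rad/s.
Step 2 — Component impedances:
  Z1: Z = R = 144 Ω
  Z2: Z = R = 89.3 Ω
  Z3: Z = jωL = j·936.2·0.02 = 0 + j18.72 Ω
  Z4: Z = R = 227 Ω
  Z5: Z = 1/(jωC) = -j/(ω·C) = 0 - j3788 Ω
Step 3 — Bridge requires nodal analysis (the Z5 bridge couples midpoints C and D, so the two paths cannot be reduced to a simple series/parallel combination). Setting node B to ground and injecting 1 A at node A, the 3-node admittance system at A, C, D solves to V_A = Z_AB = 115 + j3.496 Ω = 115∠1.7° Ω.
Step 4 — Power factor: PF = cos(φ) = Re(Z)/|Z| = 114.971/115.024 = 0.9995.
Step 5 — Type: Im(Z) = 3.496 ⇒ lagging (phase φ = 1.7°).

PF = 0.9995 (lagging, φ = 1.7°)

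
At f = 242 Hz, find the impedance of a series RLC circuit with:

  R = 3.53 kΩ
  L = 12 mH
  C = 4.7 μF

Step 1 — Angular frequency: ω = 2π·f = 2π·242 = 1521 rad/s.
Step 2 — Component impedances:
  R: Z = R = 3530 Ω
  L: Z = jωL = j·1521·0.012 = 0 + j18.25 Ω
  C: Z = 1/(jωC) = -j/(ω·C) = 0 - j139.9 Ω
Step 3 — Series combination: Z_total = R + L + C = 3530 - j121.7 Ω = 3532∠-2.0° Ω.

Z = 3530 - j121.7 Ω = 3532∠-2.0° Ω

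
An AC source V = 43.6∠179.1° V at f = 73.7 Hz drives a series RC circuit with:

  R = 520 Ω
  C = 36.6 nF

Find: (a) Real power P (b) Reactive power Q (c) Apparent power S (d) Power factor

Step 1 — Angular frequency: ω = 2π·f = 2π·73.7 = 463.1 rad/s.
Step 2 — Component impedances:
  R: Z = R = 520 Ω
  C: Z = 1/(jωC) = -j/(ω·C) = 0 - j5.9e+04 Ω
Step 3 — Series combination: Z_total = R + C = 520 - j5.9e+04 Ω = 5.9e+04∠-89.5° Ω.
Step 4 — Source phasor: V = 43.6∠179.1° V = -43.59 + j0.6848 V.
Step 5 — Current: I = V / Z = -1.812e-05 - j0.0007387 A = 0.0007389∠-91.4° A.
Step 6 — Complex power: S = V·I* = 0.0002839 - j0.03222 VA.
Step 7 — Real power: P = Re(S) = 0.0002839 W.
Step 8 — Reactive power: Q = Im(S) = -0.03222 VAR.
Step 9 — Apparent power: |S| = 0.03222 VA.
Step 10 — Power factor: PF = P/|S| = 0.008813 (leading).

(a) P = 0.0002839 W  (b) Q = -0.03222 VAR  (c) S = 0.03222 VA  (d) PF = 0.008813 (leading)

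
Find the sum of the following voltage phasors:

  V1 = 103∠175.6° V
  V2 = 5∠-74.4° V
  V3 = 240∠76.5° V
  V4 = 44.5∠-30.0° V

Step 1 — Convert each phasor to rectangular form:
  V1 = 103·(cos(175.6°) + j·sin(175.6°)) = -102.7 + j7.902 V
  V2 = 5·(cos(-74.4°) + j·sin(-74.4°)) = 1.345 - j4.816 V
  V3 = 240·(cos(76.5°) + j·sin(76.5°)) = 56.03 + j233.4 V
  V4 = 44.5·(cos(-30.0°) + j·sin(-30.0°)) = 38.54 - j22.25 V
Step 2 — Sum components: V_total = -6.787 + j214.2 V.
Step 3 — Convert to polar: |V_total| = 214.3 V, ∠V_total = 91.8°.

V_total = 214.3∠91.8° V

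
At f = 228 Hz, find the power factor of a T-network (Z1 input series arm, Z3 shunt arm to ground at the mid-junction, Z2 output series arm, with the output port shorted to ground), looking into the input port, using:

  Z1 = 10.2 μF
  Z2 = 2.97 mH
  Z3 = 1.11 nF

Step 1 — Angular frequency: ω = 2π·f = 2π·228 = 1433 rad/s.
Step 2 — Component impedances:
  Z1: Z = 1/(jωC) = -j/(ω·C) = 0 - j68.44 Ω
  Z2: Z = jωL = j·1433·0.00297 = 0 + j4.255 Ω
  Z3: Z = 1/(jωC) = -j/(ω·C) = 0 - j6.289e+05 Ω
Step 3 — With the output port shorted to ground, the output series arm Z2 runs from the junction to ground; the shunt arm Z3 also runs from the junction to ground. They appear in parallel: Z3 || Z2 = 0 + j4.255 Ω.
Step 4 — Series with input arm Z1: Z_in = Z1 + (Z3 || Z2) = 0 - j64.18 Ω = 64.18∠-90.0° Ω.
Step 5 — Power factor: PF = cos(φ) = Re(Z)/|Z| = 0/64.18 = 0.
Step 6 — Type: Im(Z) = -64.18 ⇒ leading (phase φ = -90.0°).

PF = 0 (leading, φ = -90.0°)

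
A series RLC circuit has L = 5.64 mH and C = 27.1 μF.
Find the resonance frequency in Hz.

Step 1 — Resonance condition Im(Z)=0 gives ω₀ = 1/√(LC).
Step 2 — ω₀ = 1/√(0.00564·2.71e-05) = 2558 rad/s.
Step 3 — f₀ = ω₀/(2π) = 407.1 Hz.

f₀ = 407.1 Hz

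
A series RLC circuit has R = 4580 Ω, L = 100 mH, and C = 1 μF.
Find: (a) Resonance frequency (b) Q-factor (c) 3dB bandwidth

Step 1 — Resonance condition Im(Z)=0 gives ω₀ = 1/√(LC).
Step 2 — ω₀ = 1/√(0.1·1e-06) = 3162 rad/s.
Step 3 — f₀ = ω₀/(2π) = 503.3 Hz.
Step 4 — Series Q: Q = ω₀L/R = 3162·0.1/4580 = 0.06905.
Step 5 — 3dB bandwidth: Δω = ω₀/Q = 4.58e+04 rad/s; BW = Δω/(2π) = 7289 Hz.

(a) f₀ = 503.3 Hz  (b) Q = 0.06905  (c) BW = 7289 Hz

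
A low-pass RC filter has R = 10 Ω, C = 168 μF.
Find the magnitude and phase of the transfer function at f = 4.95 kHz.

Step 1 — Angular frequency: ω = 2π·4950 = 3.11e+04 rad/s.
Step 2 — Transfer function: H(jω) = 1/(1 + jωRC).
Step 3 — Denominator: 1 + jωRC = 1 + j·3.11e+04·10·0.000168 = 1 + j52.25.
Step 4 — H = 0.0003661 - j0.01913.
Step 5 — Magnitude: |H| = 0.01913 (-34.4 dB); phase: φ = -88.9°.

|H| = 0.01913 (-34.4 dB), φ = -88.9°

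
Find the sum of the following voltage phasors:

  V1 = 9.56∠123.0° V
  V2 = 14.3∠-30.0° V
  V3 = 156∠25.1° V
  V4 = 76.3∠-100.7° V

Step 1 — Convert each phasor to rectangular form:
  V1 = 9.56·(cos(123.0°) + j·sin(123.0°)) = -5.207 + j8.018 V
  V2 = 14.3·(cos(-30.0°) + j·sin(-30.0°)) = 12.38 - j7.15 V
  V3 = 156·(cos(25.1°) + j·sin(25.1°)) = 141.3 + j66.18 V
  V4 = 76.3·(cos(-100.7°) + j·sin(-100.7°)) = -14.17 - j74.97 V
Step 2 — Sum components: V_total = 134.3 - j7.931 V.
Step 3 — Convert to polar: |V_total| = 134.5 V, ∠V_total = -3.4°.

V_total = 134.5∠-3.4° V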